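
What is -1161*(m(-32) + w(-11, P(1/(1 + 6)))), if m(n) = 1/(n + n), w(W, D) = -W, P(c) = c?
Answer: -816183/64 ≈ -12753.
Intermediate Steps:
m(n) = 1/(2*n)
-1161*(m(-32) + w(-11, P(1/(1 + 6)))) = -1161*((1/2)/(-32) - 1*(-11)) = -1161*((1/2)*(-1/32) + 11) = -1161*(-1/64 + 11) = -1161*703/64 = -816183/64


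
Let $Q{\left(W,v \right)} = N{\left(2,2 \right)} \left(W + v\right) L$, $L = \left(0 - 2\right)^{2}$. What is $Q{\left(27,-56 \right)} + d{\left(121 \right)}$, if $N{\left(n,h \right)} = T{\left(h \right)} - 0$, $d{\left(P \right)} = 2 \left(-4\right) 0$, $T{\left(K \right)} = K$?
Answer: $-232$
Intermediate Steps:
$d{\left(P \right)} = 0$ ($d{\left(P \right)} = \left(-8\right) 0 = 0$)
$N{\left(n,h \right)} = h$ ($N{\left(n,h \right)} = h - 0 = h + 0 = h$)
$L = 4$ ($L = \left(-2\right)^{2} = 4$)
$Q{\left(W,v \right)} = 8 W + 8 v$ ($Q{\left(W,v \right)} = 2 \left(W + v\right) 4 = \left(2 W + 2 v\right) 4 = 8 W + 8 v$)
$Q{\left(27,-56 \right)} + d{\left(121 \right)} = \left(8 \cdot 27 + 8 \left(-56\right)\right) + 0 = \left(216 - 448\right) + 0 = -232 + 0 = -232$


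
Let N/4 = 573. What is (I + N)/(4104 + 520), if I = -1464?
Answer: 207/1156 ≈ 0.17907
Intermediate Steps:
N = 2292 (N = 4*573 = 2292)
(I + N)/(4104 + 520) = (-1464 + 2292)/(4104 + 520) = 828/4624 = 828*(1/4624) = 207/1156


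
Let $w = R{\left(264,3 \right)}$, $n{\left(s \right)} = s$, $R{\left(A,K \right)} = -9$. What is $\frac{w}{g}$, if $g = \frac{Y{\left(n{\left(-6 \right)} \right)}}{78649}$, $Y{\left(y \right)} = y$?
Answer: $\frac{235947}{2} \approx 1.1797 \cdot 10^{5}$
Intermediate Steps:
$w = -9$
$g = - \frac{6}{78649} \approx -7.6288 \cdot 10^{-5}$
$\frac{w}{g} = - \frac{9}{- \frac{6}{78649}} = \left(-9\right) \left(- \frac{78649}{6}\right) = \frac{235947}{2}$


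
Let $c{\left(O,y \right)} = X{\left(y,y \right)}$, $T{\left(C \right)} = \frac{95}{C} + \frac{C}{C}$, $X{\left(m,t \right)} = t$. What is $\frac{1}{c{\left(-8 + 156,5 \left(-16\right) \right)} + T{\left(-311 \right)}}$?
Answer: $- \frac{311}{24664} \approx -0.012609$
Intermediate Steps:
$T{\left(C \right)} = 1 + \frac{95}{C}$ ($T{\left(C \right)} = \frac{95}{C} + 1 = 1 + \frac{95}{C}$)
$c{\left(O,y \right)} = y$
$\frac{1}{c{\left(-8 + 156,5 \left(-16\right) \right)} + T{\left(-311 \right)}} = \frac{1}{5 \left(-16\right) + \frac{95 - 311}{-311}} = \frac{1}{-80 - - \frac{216}{311}} = \frac{1}{-80 + \frac{216}{311}} = \frac{1}{- \frac{24664}{311}} = - \frac{311}{24664}$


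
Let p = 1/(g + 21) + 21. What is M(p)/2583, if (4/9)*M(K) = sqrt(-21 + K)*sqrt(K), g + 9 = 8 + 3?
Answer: 11/13202 ≈ 0.00083321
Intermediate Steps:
g = 2 (g = -9 + (8 + 3) = -9 + 11 = 2)
p = 484/23 (p = 1/(2 + 21) + 21 = 1/23 + 21 = 484/23 ≈ 21.043)
M(K) = 9*sqrt(K)*sqrt(-21 + K)/4 (M(K) = 9*(sqrt(-21 + K)*sqrt(K))/4 = 9*(sqrt(K)*sqrt(-21 + K))/4 = 9*sqrt(K)*sqrt(-21 + K)/4)
M(p)/2583 = (9*sqrt(484/23)*sqrt(-21 + 484/23)/4)/2583 = (9*(22*sqrt(23)/23)*sqrt(1/23)/4)*(1/2583) = (9*(22*sqrt(23)/23)*(sqrt(23)/23)/4)*(1/2583) = (99/46)*(1/2583) = 11/13202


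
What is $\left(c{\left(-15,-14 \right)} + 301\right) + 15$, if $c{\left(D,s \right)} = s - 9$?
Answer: $293$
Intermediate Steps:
$c{\left(D,s \right)} = -9 + s$
$\left(c{\left(-15,-14 \right)} + 301\right) + 15 = \left(\left(-9 - 14\right) + 301\right) + 15 = \left(-23 + 301\right) + 15 = 278 + 15 = 293$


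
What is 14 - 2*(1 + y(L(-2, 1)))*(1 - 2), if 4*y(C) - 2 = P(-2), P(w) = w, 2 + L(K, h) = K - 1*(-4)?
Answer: 16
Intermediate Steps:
L(K, h) = 2 + K (L(K, h) = -2 + (K - 1*(-4)) = -2 + (K + 4) = -2 + (4 + K) = 2 + K)
y(C) = 0 (y(C) = ½ + (¼)*(-2) = ½ - ½ = 0)
14 - 2*(1 + y(L(-2, 1)))*(1 - 2) = 14 - 2*(1 + 0)*(1 - 2) = 14 - 2*(-1) = 14 + 2 = 16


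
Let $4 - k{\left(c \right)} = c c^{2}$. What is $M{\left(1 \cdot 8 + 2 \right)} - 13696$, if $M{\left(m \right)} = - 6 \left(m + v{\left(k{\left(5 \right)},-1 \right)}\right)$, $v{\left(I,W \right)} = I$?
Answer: $-13030$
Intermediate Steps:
$k{\left(c \right)} = 4 - c^{3}$ ($k{\left(c \right)} = 4 - c c^{2} = 4 - c^{3}$)
$M{\left(m \right)} = 726 - 6 m$ ($M{\left(m \right)} = - 6 \left(m + \left(4 - 5^{3}\right)\right) = - 6 \left(m + \left(4 - 125\right)\right) = - 6 \left(m - 121\right) = - 6 \left(-121 + m\right) = 726 - 6 m$)
$M{\left(1 \cdot 8 + 2 \right)} - 13696 = \left(726 - 6 \left(1 \cdot 8 + 2\right)\right) - 13696 = \left(726 - 6 \left(8 + 2\right)\right) - 13696 = \left(726 - 60\right) - 13696 = 666 - 13696 = -13030$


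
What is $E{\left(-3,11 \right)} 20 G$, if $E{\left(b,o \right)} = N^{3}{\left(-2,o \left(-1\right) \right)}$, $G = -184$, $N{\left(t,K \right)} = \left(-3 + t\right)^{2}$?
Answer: $-57500000$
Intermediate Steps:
$E{\left(b,o \right)} = 15625$ ($E{\left(b,o \right)} = \left(\left(-3 - 2\right)^{2}\right)^{3} = \left(\left(-5\right)^{2}\right)^{3} = 25^{3} = 15625$)
$E{\left(-3,11 \right)} 20 G = 15625 \cdot 20 \left(-184\right) = 312500 \left(-184\right) = -57500000$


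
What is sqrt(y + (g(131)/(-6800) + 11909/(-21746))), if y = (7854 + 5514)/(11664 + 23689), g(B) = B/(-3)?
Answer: I*sqrt(25071458013082565946159)/392081032380 ≈ 0.40384*I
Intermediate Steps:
g(B) = -B/3 (g(B) = B*(-1/3) = -B/3)
y = 13368/35353 ≈ 0.37813
sqrt(y + (g(131)/(-6800) + 11909/(-21746))) = sqrt(13368/35353 + (-1/3*131/(-6800) + 11909/(-21746))) = sqrt(13368/35353 + (-131/3*(-1/6800) + 11909*(-1/21746))) = sqrt(13368/35353 + (131/20400 - 11909/21746)) = sqrt(13368/35353 - 120047437/221809200) = sqrt(-1278891654661/7841620647600) = I*sqrt(25071458013082565946159)/392081032380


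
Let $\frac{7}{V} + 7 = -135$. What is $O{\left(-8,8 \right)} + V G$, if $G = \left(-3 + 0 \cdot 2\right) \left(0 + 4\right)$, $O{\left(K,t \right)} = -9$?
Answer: $- \frac{597}{71} \approx -8.4084$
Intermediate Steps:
$V = - \frac{7}{142}$ ($V = \frac{7}{-7 - 135} = \frac{7}{-142} = 7 \left(- \frac{1}{142}\right) = - \frac{7}{142} \approx -0.049296$)
$G = -12$ ($G = \left(-3 + 0\right) 4 = \left(-3\right) 4 = -12$)
$O{\left(-8,8 \right)} + V G = -9 - - \frac{42}{71} = -9 + \frac{42}{71} = - \frac{597}{71}$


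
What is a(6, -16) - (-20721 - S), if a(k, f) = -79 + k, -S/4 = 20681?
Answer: -62076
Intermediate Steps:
S = -82724 (S = -4*20681 = -82724)
a(6, -16) - (-20721 - S) = (-79 + 6) - (-20721 - 1*(-82724)) = -73 - (-20721 + 82724) = -73 - 1*62003 = -73 - 62003 = -62076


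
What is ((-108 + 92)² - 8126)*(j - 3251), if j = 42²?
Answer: 11702690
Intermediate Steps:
j = 1764
((-108 + 92)² - 8126)*(j - 3251) = ((-108 + 92)² - 8126)*(1764 - 3251) = ((-16)² - 8126)*(-1487) = (256 - 8126)*(-1487) = -7870*(-1487) = 11702690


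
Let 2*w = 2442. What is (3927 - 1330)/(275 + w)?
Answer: 2597/1496 ≈ 1.7360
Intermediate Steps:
w = 1221 (w = (½)*2442 = 1221)
(3927 - 1330)/(275 + w) = (3927 - 1330)/(275 + 1221) = 2597/1496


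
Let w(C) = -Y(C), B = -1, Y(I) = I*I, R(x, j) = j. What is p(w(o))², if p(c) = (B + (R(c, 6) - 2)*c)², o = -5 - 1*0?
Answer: 104060401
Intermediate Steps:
Y(I) = I²
o = -5 (o = -5 + 0 = -5)
w(C) = -C²
p(c) = (-1 + 4*c)² (p(c) = (-1 + (6 - 2)*c)² = (-1 + 4*c)²)
p(w(o))² = ((1 - (-4)*(-5)²)²)² = ((1 - (-4)*25)²)² = ((1 - 4*(-25))²)² = ((1 + 100)²)² = (101²)² = 10201² = 104060401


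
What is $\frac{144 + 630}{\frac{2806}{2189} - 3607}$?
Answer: $- \frac{1694286}{7892917} \approx -0.21466$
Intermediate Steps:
$\frac{144 + 630}{\frac{2806}{2189} - 3607} = \frac{774}{2806 \cdot \frac{1}{2189} - 3607} = \frac{774}{\frac{2806}{2189} - 3607} = \frac{774}{- \frac{7892917}{2189}} = 774 \left(- \frac{2189}{7892917}\right) = - \frac{1694286}{7892917}$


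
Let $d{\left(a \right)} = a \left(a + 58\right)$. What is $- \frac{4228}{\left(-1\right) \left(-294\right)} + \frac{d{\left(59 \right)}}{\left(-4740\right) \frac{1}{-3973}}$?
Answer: $\frac{191502173}{33180} \approx 5771.6$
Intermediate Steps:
$d{\left(a \right)} = a \left(58 + a\right)$
$- \frac{4228}{\left(-1\right) \left(-294\right)} + \frac{d{\left(59 \right)}}{\left(-4740\right) \frac{1}{-3973}} = - \frac{4228}{\left(-1\right) \left(-294\right)} + \frac{59 \left(58 + 59\right)}{\left(-4740\right) \frac{1}{-3973}} = - \frac{4228}{294} + \frac{59 \cdot 117}{\left(-4740\right) \left(- \frac{1}{3973}\right)} = \left(-4228\right) \frac{1}{294} + \frac{6903}{\frac{4740}{3973}} = - \frac{302}{21} + 6903 \cdot \frac{3973}{4740} = - \frac{302}{21} + \frac{9141873}{1580} = \frac{191502173}{33180}$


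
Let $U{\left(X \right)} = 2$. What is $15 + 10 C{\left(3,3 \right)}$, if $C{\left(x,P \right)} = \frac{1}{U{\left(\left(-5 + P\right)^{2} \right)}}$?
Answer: $20$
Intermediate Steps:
$C{\left(x,P \right)} = \frac{1}{2}$
$15 + 10 C{\left(3,3 \right)} = 15 + 10 \cdot \frac{1}{2} = 15 + 5 = 20$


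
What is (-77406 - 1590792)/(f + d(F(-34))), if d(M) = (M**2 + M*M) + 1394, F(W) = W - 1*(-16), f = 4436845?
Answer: -556066/1479629 ≈ -0.37581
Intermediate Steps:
F(W) = 16 + W (F(W) = W + 16 = 16 + W)
d(M) = 1394 + 2*M**2 (d(M) = (M**2 + M**2) + 1394 = 2*M**2 + 1394 = 1394 + 2*M**2)
(-77406 - 1590792)/(f + d(F(-34))) = (-77406 - 1590792)/(4436845 + (1394 + 2*(16 - 34)**2)) = -1668198/(4436845 + (1394 + 2*(-18)**2)) = -1668198/(4436845 + (1394 + 2*324)) = -1668198/(4436845 + (1394 + 648)) = -1668198/(4436845 + 2042) = -1668198/4438887 = -1668198*1/4438887 = -556066/1479629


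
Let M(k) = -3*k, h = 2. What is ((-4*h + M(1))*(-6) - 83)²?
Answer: 289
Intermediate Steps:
((-4*h + M(1))*(-6) - 83)² = ((-4*2 - 3*1)*(-6) - 83)² = ((-8 - 3)*(-6) - 83)² = (-11*(-6) - 83)² = (66 - 83)² = (-17)² = 289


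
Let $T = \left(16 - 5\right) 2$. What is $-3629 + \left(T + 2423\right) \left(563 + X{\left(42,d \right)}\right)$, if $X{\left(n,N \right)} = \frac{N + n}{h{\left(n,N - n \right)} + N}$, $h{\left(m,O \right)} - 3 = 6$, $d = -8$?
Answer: $1456036$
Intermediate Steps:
$T = 22$ ($T = 11 \cdot 2 = 22$)
$h{\left(m,O \right)} = 9$ ($h{\left(m,O \right)} = 3 + 6 = 9$)
$X{\left(n,N \right)} = \frac{N + n}{9 + N}$
$-3629 + \left(T + 2423\right) \left(563 + X{\left(42,d \right)}\right) = -3629 + \left(22 + 2423\right) \left(563 + \frac{-8 + 42}{9 - 8}\right) = -3629 + 2445 \left(563 + 1^{-1} \cdot 34\right) = -3629 + 2445 \left(563 + 1 \cdot 34\right) = -3629 + 2445 \left(563 + 34\right) = -3629 + 2445 \cdot 597 = -3629 + 1459665 = 1456036$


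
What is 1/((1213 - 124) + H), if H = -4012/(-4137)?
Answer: 4137/4509205 ≈ 0.00091746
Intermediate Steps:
H = 4012/4137 (H = -4012*(-1/4137) = 4012/4137 ≈ 0.96978)
1/((1213 - 124) + H) = 1/((1213 - 124) + 4012/4137) = 1/(1089 + 4012/4137) = 1/(4509205/4137) = 4137/4509205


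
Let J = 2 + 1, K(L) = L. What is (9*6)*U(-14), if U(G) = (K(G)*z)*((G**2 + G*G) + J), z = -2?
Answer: 597240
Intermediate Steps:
J = 3
U(G) = -2*G*(3 + 2*G**2) (U(G) = (G*(-2))*((G**2 + G*G) + 3) = (-2*G)*((G**2 + G**2) + 3) = (-2*G)*(2*G**2 + 3) = (-2*G)*(3 + 2*G**2) = -2*G*(3 + 2*G**2))
(9*6)*U(-14) = (9*6)*(-6*(-14) - 4*(-14)**3) = 54*(84 - 4*(-2744)) = 54*(84 + 10976) = 54*11060 = 597240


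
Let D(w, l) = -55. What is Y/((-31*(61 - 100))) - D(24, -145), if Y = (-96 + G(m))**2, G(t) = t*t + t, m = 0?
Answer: 25237/403 ≈ 62.623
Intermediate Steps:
G(t) = t + t**2 (G(t) = t**2 + t = t + t**2)
Y = 9216 (Y = (-96 + 0*(1 + 0))**2 = (-96 + 0*1)**2 = (-96 + 0)**2 = (-96)**2 = 9216)
Y/((-31*(61 - 100))) - D(24, -145) = 9216/((-31*(61 - 100))) - 1*(-55) = 9216/((-31*(-39))) + 55 = 9216/1209 + 55 = 9216*(1/1209) + 55 = 3072/403 + 55 = 25237/403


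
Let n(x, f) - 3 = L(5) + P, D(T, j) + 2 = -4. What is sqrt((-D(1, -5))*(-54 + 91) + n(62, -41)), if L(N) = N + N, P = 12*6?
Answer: sqrt(307) ≈ 17.521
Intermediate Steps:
D(T, j) = -6 (D(T, j) = -2 - 4 = -6)
P = 72
L(N) = 2*N
n(x, f) = 85 (n(x, f) = 3 + (2*5 + 72) = 3 + (10 + 72) = 3 + 82 = 85)
sqrt((-D(1, -5))*(-54 + 91) + n(62, -41)) = sqrt((-1*(-6))*(-54 + 91) + 85) = sqrt(6*37 + 85) = sqrt(222 + 85) = sqrt(307)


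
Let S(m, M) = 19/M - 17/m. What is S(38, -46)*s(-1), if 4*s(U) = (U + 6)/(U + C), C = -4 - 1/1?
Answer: 235/1311 ≈ 0.17925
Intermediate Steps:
C = -5 (C = -4 - 1*1 = -4 - 1 = -5)
s(U) = (6 + U)/(4*(-5 + U)) (s(U) = ((U + 6)/(U - 5))/4 = ((6 + U)/(-5 + U))/4 = (6 + U)/(4*(-5 + U)))
S(m, M) = -17/m + 19/M
S(38, -46)*s(-1) = (-17/38 + 19/(-46))*((6 - 1)/(4*(-5 - 1))) = (-17*1/38 + 19*(-1/46))*((¼)*5/(-6)) = (-17/38 - 19/46)*((¼)*(-⅙)*5) = -376/437*(-5/24) = 235/1311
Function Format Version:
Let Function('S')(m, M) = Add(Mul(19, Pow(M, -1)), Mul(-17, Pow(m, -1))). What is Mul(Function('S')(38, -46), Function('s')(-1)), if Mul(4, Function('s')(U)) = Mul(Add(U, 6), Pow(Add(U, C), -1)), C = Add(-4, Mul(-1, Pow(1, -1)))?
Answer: Rational(235, 1311) ≈ 0.17925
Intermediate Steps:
C = -5 (C = Add(-4, Mul(-1, 1)) = Add(-4, -1) = -5)
Function('s')(U) = Mul(Rational(1, 4), Pow(Add(-5, U), -1), Add(6, U)) (Function('s')(U) = Mul(Rational(1, 4), Mul(Add(U, 6), Pow(Add(U, -5), -1))) = Mul(Rational(1, 4), Mul(Add(6, U), Pow(Add(-5, U), -1))) = Mul(Rational(1, 4), Mul(Pow(Add(-5, U), -1), Add(6, U))) = Mul(Rational(1, 4), Pow(Add(-5, U), -1), Add(6, U)))
Function('S')(m, M) = Add(Mul(-17, Pow(m, -1)), Mul(19, Pow(M, -1)))
Mul(Function('S')(38, -46), Function('s')(-1)) = Mul(Add(Mul(-17, Pow(38, -1)), Mul(19, Pow(-46, -1))), Mul(Rational(1, 4), Pow(Add(-5, -1), -1), Add(6, -1))) = Mul(Add(Mul(-17, Rational(1, 38)), Mul(19, Rational(-1, 46))), Mul(Rational(1, 4), Pow(-6, -1), 5)) = Mul(Add(Rational(-17, 38), Rational(-19, 46)), Mul(Rational(1, 4), Rational(-1, 6), 5)) = Mul(Rational(-376, 437), Rational(-5, 24)) = Rational(235, 1311)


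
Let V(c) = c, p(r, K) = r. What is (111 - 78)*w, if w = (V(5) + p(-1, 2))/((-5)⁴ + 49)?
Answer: 66/337 ≈ 0.19585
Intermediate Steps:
w = 2/337 (w = (5 - 1)/((-5)⁴ + 49) = 4/(625 + 49) = 4/674 = 4*(1/674) = 2/337 ≈ 0.0059347)
(111 - 78)*w = (111 - 78)*(2/337) = 33*(2/337) = 66/337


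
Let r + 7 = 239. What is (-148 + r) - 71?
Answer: 13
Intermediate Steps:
r = 232 (r = -7 + 239 = 232)
(-148 + r) - 71 = (-148 + 232) - 71 = 84 - 71 = 13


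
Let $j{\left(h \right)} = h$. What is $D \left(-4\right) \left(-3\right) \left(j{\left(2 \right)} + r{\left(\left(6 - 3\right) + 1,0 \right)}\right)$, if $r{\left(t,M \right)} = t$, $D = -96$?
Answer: $-6912$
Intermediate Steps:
$D \left(-4\right) \left(-3\right) \left(j{\left(2 \right)} + r{\left(\left(6 - 3\right) + 1,0 \right)}\right) = - 96 \left(-4\right) \left(-3\right) \left(2 + \left(\left(6 - 3\right) + 1\right)\right) = - 96 \cdot 12 \left(2 + \left(3 + 1\right)\right) = - 96 \cdot 12 \left(2 + 4\right) = - 96 \cdot 12 \cdot 6 = \left(-96\right) 72 = -6912$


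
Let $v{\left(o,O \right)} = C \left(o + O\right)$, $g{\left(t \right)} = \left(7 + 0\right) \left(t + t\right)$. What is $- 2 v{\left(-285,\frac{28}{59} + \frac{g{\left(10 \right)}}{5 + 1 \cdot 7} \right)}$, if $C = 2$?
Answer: $\frac{193184}{177} \approx 1091.4$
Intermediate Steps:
$g{\left(t \right)} = 14 t$ ($g{\left(t \right)} = 7 \cdot 2 t = 14 t$)
$v{\left(o,O \right)} = 2 O + 2 o$ ($v{\left(o,O \right)} = 2 \left(o + O\right) = 2 \left(O + o\right) = 2 O + 2 o$)
$- 2 v{\left(-285,\frac{28}{59} + \frac{g{\left(10 \right)}}{5 + 1 \cdot 7} \right)} = - 2 \left(2 \left(\frac{28}{59} + \frac{14 \cdot 10}{5 + 1 \cdot 7}\right) + 2 \left(-285\right)\right) = - 2 \left(2 \left(28 \cdot \frac{1}{59} + \frac{140}{5 + 7}\right) - 570\right) = - 2 \left(2 \left(\frac{28}{59} + \frac{140}{12}\right) - 570\right) = - 2 \left(2 \left(\frac{28}{59} + 140 \cdot \frac{1}{12}\right) - 570\right) = - 2 \left(2 \left(\frac{28}{59} + \frac{35}{3}\right) - 570\right) = - 2 \left(2 \cdot \frac{2149}{177} - 570\right) = - 2 \left(\frac{4298}{177} - 570\right) = \left(-2\right) \left(- \frac{96592}{177}\right) = \frac{193184}{177}$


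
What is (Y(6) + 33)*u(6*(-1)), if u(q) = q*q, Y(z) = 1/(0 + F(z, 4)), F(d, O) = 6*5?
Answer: 5946/5 ≈ 1189.2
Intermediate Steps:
F(d, O) = 30
Y(z) = 1/30 (Y(z) = 1/(0 + 30) = 1/30)
u(q) = q²
(Y(6) + 33)*u(6*(-1)) = (1/30 + 33)*(6*(-1))² = (991/30)*(-6)² = (991/30)*36 = 5946/5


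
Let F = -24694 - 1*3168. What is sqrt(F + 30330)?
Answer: 2*sqrt(617) ≈ 49.679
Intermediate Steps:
F = -27862 (F = -24694 - 3168 = -27862)
sqrt(F + 30330) = sqrt(-27862 + 30330) = sqrt(2468) = 2*sqrt(617)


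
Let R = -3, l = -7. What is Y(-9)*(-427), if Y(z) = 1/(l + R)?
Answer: 427/10 ≈ 42.700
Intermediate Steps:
Y(z) = -⅒ (Y(z) = 1/(-7 - 3) = 1/(-10) = -⅒)
Y(-9)*(-427) = -⅒*(-427) = 427/10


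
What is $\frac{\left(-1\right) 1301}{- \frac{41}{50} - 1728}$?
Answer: $\frac{65050}{86441} \approx 0.75254$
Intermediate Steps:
$\frac{\left(-1\right) 1301}{- \frac{41}{50} - 1728} = - \frac{1301}{\left(-41\right) \frac{1}{50} - 1728} = - \frac{1301}{- \frac{41}{50} - 1728} = - \frac{1301}{- \frac{86441}{50}} = \left(-1301\right) \left(- \frac{50}{86441}\right) = \frac{65050}{86441}$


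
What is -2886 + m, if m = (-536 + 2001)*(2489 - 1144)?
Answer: 1967539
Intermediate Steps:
m = 1970425 (m = 1465*1345 = 1970425)
-2886 + m = -2886 + 1970425 = 1967539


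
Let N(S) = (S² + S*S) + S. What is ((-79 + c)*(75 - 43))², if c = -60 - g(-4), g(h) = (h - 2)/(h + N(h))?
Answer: 19713600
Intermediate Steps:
N(S) = S + 2*S² (N(S) = (S² + S²) + S = 2*S² + S = S + 2*S²)
g(h) = (-2 + h)/(h + h*(1 + 2*h)) (g(h) = (h - 2)/(h + h*(1 + 2*h)) = (-2 + h)/(h + h*(1 + 2*h)))
c = -239/4 (c = -60 - (-2 - 4)/(2*(-4)*(1 - 4)) = -60 - (-1)*(-6)/(2*4*(-3)) = -60 - (-1)*(-1)*(-6)/(2*4*3) = -60 - 1*(-¼) = -60 + ¼ = -239/4 ≈ -59.750)
((-79 + c)*(75 - 43))² = ((-79 - 239/4)*(75 - 43))² = (-555/4*32)² = (-4440)² = 19713600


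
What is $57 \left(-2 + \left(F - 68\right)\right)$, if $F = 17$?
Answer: $-3021$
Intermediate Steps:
$57 \left(-2 + \left(F - 68\right)\right) = 57 \left(-2 + \left(17 - 68\right)\right) = 57 \left(-2 - 51\right) = 57 \left(-53\right) = -3021$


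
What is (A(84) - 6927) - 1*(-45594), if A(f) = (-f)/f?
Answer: 38666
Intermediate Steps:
A(f) = -1
(A(84) - 6927) - 1*(-45594) = (-1 - 6927) - 1*(-45594) = -6928 + 45594 = 38666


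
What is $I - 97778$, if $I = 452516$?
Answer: $354738$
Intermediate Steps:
$I - 97778 = 452516 - 97778 = 354738$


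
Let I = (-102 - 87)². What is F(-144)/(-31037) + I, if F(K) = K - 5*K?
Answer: 1108672101/31037 ≈ 35721.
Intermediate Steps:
F(K) = -4*K
I = 35721 (I = (-189)² = 35721)
F(-144)/(-31037) + I = -4*(-144)/(-31037) + 35721 = 576*(-1/31037) + 35721 = -576/31037 + 35721 = 1108672101/31037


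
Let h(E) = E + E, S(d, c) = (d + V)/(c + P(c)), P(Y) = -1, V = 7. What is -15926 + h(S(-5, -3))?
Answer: -15927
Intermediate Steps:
S(d, c) = (7 + d)/(-1 + c) (S(d, c) = (d + 7)/(c - 1) = (7 + d)/(-1 + c))
h(E) = 2*E
-15926 + h(S(-5, -3)) = -15926 + 2*((7 - 5)/(-1 - 3)) = -15926 + 2*(2/(-4)) = -15926 + 2*(-¼*2) = -15926 + 2*(-½) = -15926 - 1 = -15927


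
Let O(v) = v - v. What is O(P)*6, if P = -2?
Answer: 0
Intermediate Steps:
O(v) = 0
O(P)*6 = 0*6 = 0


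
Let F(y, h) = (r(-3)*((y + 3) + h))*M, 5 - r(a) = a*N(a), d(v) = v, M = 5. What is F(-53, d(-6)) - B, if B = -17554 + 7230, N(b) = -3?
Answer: 11444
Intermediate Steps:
r(a) = 5 + 3*a (r(a) = 5 - a*(-3) = 5 - (-3)*a = 5 + 3*a)
F(y, h) = -60 - 20*h - 20*y (F(y, h) = ((5 + 3*(-3))*((y + 3) + h))*5 = ((5 - 9)*((3 + y) + h))*5 = -4*(3 + h + y)*5 = (-12 - 4*h - 4*y)*5 = -60 - 20*h - 20*y)
B = -10324
F(-53, d(-6)) - B = (-60 - 20*(-6) - 20*(-53)) - 1*(-10324) = (-60 + 120 + 1060) + 10324 = 1120 + 10324 = 11444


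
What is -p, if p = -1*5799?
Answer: 5799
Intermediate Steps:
p = -5799
-p = -1*(-5799) = 5799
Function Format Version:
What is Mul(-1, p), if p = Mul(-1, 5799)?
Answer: 5799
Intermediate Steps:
p = -5799
Mul(-1, p) = Mul(-1, -5799) = 5799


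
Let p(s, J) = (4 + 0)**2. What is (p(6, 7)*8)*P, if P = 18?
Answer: 2304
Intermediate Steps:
p(s, J) = 16 (p(s, J) = 4**2 = 16)
(p(6, 7)*8)*P = (16*8)*18 = 128*18 = 2304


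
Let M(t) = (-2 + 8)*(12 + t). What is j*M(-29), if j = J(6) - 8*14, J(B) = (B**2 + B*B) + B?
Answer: 3468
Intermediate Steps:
J(B) = B + 2*B**2 (J(B) = (B**2 + B**2) + B = 2*B**2 + B = B + 2*B**2)
M(t) = 72 + 6*t (M(t) = 6*(12 + t) = 72 + 6*t)
j = -34 (j = 6*(1 + 2*6) - 8*14 = 6*(1 + 12) - 112 = 6*13 - 112 = 78 - 112 = -34)
j*M(-29) = -34*(72 + 6*(-29)) = -34*(72 - 174) = -34*(-102) = 3468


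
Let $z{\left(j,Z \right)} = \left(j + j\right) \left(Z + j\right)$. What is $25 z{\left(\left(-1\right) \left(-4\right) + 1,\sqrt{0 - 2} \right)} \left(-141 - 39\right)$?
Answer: $-225000 - 45000 i \sqrt{2} \approx -2.25 \cdot 10^{5} - 63640.0 i$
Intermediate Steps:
$z{\left(j,Z \right)} = 2 j \left(Z + j\right)$
$25 z{\left(\left(-1\right) \left(-4\right) + 1,\sqrt{0 - 2} \right)} \left(-141 - 39\right) = 25 \cdot 2 \left(\left(-1\right) \left(-4\right) + 1\right) \left(\sqrt{0 - 2} + \left(\left(-1\right) \left(-4\right) + 1\right)\right) \left(-141 - 39\right) = 25 \cdot 2 \left(4 + 1\right) \left(\sqrt{-2} + \left(4 + 1\right)\right) \left(-180\right) = 25 \cdot 2 \cdot 5 \left(i \sqrt{2} + 5\right) \left(-180\right) = 25 \cdot 2 \cdot 5 \left(5 + i \sqrt{2}\right) \left(-180\right) = 25 \left(50 + 10 i \sqrt{2}\right) \left(-180\right) = \left(1250 + 250 i \sqrt{2}\right) \left(-180\right) = -225000 - 45000 i \sqrt{2}$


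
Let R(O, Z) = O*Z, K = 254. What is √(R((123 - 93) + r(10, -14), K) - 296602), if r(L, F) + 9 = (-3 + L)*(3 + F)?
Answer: I*√310826 ≈ 557.52*I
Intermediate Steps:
r(L, F) = -9 + (-3 + L)*(3 + F)
√(R((123 - 93) + r(10, -14), K) - 296602) = √(((123 - 93) + (-18 - 3*(-14) + 3*10 - 14*10))*254 - 296602) = √((30 + (-18 + 42 + 30 - 140))*254 - 296602) = √((30 - 86)*254 - 296602) = √(-56*254 - 296602) = √(-14224 - 296602) = √(-310826) = I*√310826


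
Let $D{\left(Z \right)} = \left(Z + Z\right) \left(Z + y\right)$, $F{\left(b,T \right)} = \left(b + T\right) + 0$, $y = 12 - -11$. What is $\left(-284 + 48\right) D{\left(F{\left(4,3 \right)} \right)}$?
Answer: $-99120$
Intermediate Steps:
$y = 23$ ($y = 12 + 11 = 23$)
$F{\left(b,T \right)} = T + b$ ($F{\left(b,T \right)} = \left(T + b\right) + 0 = T + b$)
$D{\left(Z \right)} = 2 Z \left(23 + Z\right)$ ($D{\left(Z \right)} = \left(Z + Z\right) \left(Z + 23\right) = 2 Z \left(23 + Z\right)$)
$\left(-284 + 48\right) D{\left(F{\left(4,3 \right)} \right)} = \left(-284 + 48\right) 2 \left(3 + 4\right) \left(23 + \left(3 + 4\right)\right) = - 236 \cdot 2 \cdot 7 \left(23 + 7\right) = - 236 \cdot 2 \cdot 7 \cdot 30 = \left(-236\right) 420 = -99120$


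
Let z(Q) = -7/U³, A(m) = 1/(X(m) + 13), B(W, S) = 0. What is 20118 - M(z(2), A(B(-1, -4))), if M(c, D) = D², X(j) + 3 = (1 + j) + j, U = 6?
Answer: 2434277/121 ≈ 20118.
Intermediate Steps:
X(j) = -2 + 2*j (X(j) = -3 + ((1 + j) + j) = -3 + (1 + 2*j) = -2 + 2*j)
A(m) = 1/(11 + 2*m) (A(m) = 1/((-2 + 2*m) + 13) = 1/(11 + 2*m))
z(Q) = -7/216 (z(Q) = -7/(6³) = -7/216)
20118 - M(z(2), A(B(-1, -4))) = 20118 - (1/(11 + 2*0))² = 20118 - (1/(11 + 0))² = 20118 - (1/11)² = 20118 - 1*1/121 = 20118 - 1/121 = 2434277/121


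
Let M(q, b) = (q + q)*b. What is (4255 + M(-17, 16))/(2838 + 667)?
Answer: 3711/3505 ≈ 1.0588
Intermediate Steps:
M(q, b) = 2*b*q (M(q, b) = (2*q)*b = 2*b*q)
(4255 + M(-17, 16))/(2838 + 667) = (4255 + 2*16*(-17))/(2838 + 667) = (4255 - 544)/3505 = 3711*(1/3505) = 3711/3505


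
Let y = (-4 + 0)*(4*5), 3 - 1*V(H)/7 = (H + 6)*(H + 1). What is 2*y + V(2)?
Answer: -307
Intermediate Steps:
V(H) = 21 - 7*(1 + H)*(6 + H) (V(H) = 21 - 7*(H + 6)*(H + 1) = 21 - 7*(6 + H)*(1 + H) = 21 - 7*(1 + H)*(6 + H))
y = -80 (y = -4*20 = -80)
2*y + V(2) = 2*(-80) + (-21 - 49*2 - 7*2²) = -160 + (-21 - 98 - 7*4) = -160 + (-21 - 98 - 28) = -160 - 147 = -307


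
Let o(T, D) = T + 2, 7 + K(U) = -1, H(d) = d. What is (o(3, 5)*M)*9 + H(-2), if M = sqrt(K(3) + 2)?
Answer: -2 + 45*I*sqrt(6) ≈ -2.0 + 110.23*I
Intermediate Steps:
K(U) = -8 (K(U) = -7 - 1 = -8)
o(T, D) = 2 + T
M = I*sqrt(6) (M = sqrt(-8 + 2) = sqrt(-6) = I*sqrt(6) ≈ 2.4495*I)
(o(3, 5)*M)*9 + H(-2) = ((2 + 3)*(I*sqrt(6)))*9 - 2 = (5*(I*sqrt(6)))*9 - 2 = (5*I*sqrt(6))*9 - 2 = 45*I*sqrt(6) - 2 = -2 + 45*I*sqrt(6)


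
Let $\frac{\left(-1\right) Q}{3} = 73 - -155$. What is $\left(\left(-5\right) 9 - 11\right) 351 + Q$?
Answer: $-20340$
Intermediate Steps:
$Q = -684$ ($Q = - 3 \left(73 - -155\right) = - 3 \left(73 + 155\right) = \left(-3\right) 228 = -684$)
$\left(\left(-5\right) 9 - 11\right) 351 + Q = \left(\left(-5\right) 9 - 11\right) 351 - 684 = \left(-45 - 11\right) 351 - 684 = \left(-56\right) 351 - 684 = -19656 - 684 = -20340$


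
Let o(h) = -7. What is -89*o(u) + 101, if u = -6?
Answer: 724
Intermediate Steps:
-89*o(u) + 101 = -89*(-7) + 101 = 623 + 101 = 724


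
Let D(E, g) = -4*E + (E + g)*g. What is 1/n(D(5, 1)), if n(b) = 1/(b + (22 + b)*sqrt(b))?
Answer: -14 + 8*I*sqrt(14) ≈ -14.0 + 29.933*I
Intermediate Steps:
D(E, g) = -4*E + g*(E + g)
n(b) = 1/(b + sqrt(b)*(22 + b))
1/n(D(5, 1)) = 1/(1/((1**2 - 4*5 + 5*1) + (1**2 - 4*5 + 5*1)**(3/2) + 22*sqrt(1**2 - 4*5 + 5*1))) = 1/(1/((1 - 20 + 5) + (1 - 20 + 5)**(3/2) + 22*sqrt(1 - 20 + 5))) = 1/(1/(-14 + (-14)**(3/2) + 22*sqrt(-14))) = 1/(1/(-14 - 14*I*sqrt(14) + 22*(I*sqrt(14)))) = 1/(1/(-14 - 14*I*sqrt(14) + 22*I*sqrt(14))) = 1/(1/(-14 + 8*I*sqrt(14))) = -14 + 8*I*sqrt(14)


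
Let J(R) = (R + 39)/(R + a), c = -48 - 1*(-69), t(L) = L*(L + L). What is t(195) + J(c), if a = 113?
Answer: 5095380/67 ≈ 76051.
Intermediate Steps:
t(L) = 2*L² (t(L) = L*(2*L) = 2*L²)
c = 21 (c = -48 + 69 = 21)
J(R) = (39 + R)/(113 + R) (J(R) = (R + 39)/(R + 113) = (39 + R)/(113 + R))
t(195) + J(c) = 2*195² + (39 + 21)/(113 + 21) = 2*38025 + 60/134 = 76050 + (1/134)*60 = 76050 + 30/67 = 5095380/67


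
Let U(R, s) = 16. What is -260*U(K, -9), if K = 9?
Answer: -4160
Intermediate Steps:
-260*U(K, -9) = -260*16 = -4160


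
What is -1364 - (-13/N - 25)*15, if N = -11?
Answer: -11074/11 ≈ -1006.7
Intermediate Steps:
-1364 - (-13/N - 25)*15 = -1364 - (-13/(-11) - 25)*15 = -1364 - (-13*(-1/11) - 25)*15 = -1364 - (13/11 - 25)*15 = -1364 - (-262)*15/11 = -1364 - 1*(-3930/11) = -1364 + 3930/11 = -11074/11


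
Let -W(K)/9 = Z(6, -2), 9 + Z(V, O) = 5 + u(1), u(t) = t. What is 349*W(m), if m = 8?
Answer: 9423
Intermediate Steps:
Z(V, O) = -3 (Z(V, O) = -9 + (5 + 1) = -9 + 6 = -3)
W(K) = 27 (W(K) = -9*(-3) = 27)
349*W(m) = 349*27 = 9423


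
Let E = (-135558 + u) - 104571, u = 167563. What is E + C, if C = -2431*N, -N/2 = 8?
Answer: -33670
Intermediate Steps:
N = -16 (N = -2*8 = -16)
E = -72566 (E = (-135558 + 167563) - 104571 = 32005 - 104571 = -72566)
C = 38896 (C = -2431*(-16) = 38896)
E + C = -72566 + 38896 = -33670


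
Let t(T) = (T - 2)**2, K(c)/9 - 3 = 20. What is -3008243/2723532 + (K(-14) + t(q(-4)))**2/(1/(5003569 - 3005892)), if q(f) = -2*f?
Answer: 45895727570884399/389076 ≈ 1.1796e+11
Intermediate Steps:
K(c) = 207 (K(c) = 27 + 9*20 = 27 + 180 = 207)
t(T) = (-2 + T)**2
-3008243/2723532 + (K(-14) + t(q(-4)))**2/(1/(5003569 - 3005892)) = -3008243/2723532 + (207 + (-2 - 2*(-4))**2)**2/(1/(5003569 - 3005892)) = -3008243*1/2723532 + (207 + (-2 + 8)**2)**2/(1/1997677) = -429749/389076 + (207 + 6**2)**2/(1/1997677) = -429749/389076 + (207 + 36)**2*1997677 = -429749/389076 + 243**2*1997677 = -429749/389076 + 59049*1997677 = -429749/389076 + 117960829173 = 45895727570884399/389076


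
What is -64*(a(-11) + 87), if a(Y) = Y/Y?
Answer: -5632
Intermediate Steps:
a(Y) = 1
-64*(a(-11) + 87) = -64*(1 + 87) = -64*88 = -5632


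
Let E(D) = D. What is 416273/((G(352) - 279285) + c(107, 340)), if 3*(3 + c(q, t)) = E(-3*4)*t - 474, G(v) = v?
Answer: -416273/280454 ≈ -1.4843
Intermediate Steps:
c(q, t) = -161 - 4*t (c(q, t) = -3 + ((-3*4)*t - 474)/3 = -3 + (-12*t - 474)/3 = -3 + (-474 - 12*t)/3 = -3 + (-158 - 4*t) = -161 - 4*t)
416273/((G(352) - 279285) + c(107, 340)) = 416273/((352 - 279285) + (-161 - 4*340)) = 416273/(-278933 + (-161 - 1360)) = 416273/(-278933 - 1521) = 416273/(-280454) = 416273*(-1/280454) = -416273/280454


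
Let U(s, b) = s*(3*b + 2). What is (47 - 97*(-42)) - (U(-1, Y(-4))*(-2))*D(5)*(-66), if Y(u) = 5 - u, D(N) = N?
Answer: 23261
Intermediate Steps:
U(s, b) = s*(2 + 3*b)
(47 - 97*(-42)) - (U(-1, Y(-4))*(-2))*D(5)*(-66) = (47 - 97*(-42)) - (-(2 + 3*(5 - 1*(-4)))*(-2))*5*(-66) = (47 + 4074) - (-(2 + 3*(5 + 4))*(-2))*5*(-66) = 4121 - (-(2 + 3*9)*(-2))*5*(-66) = 4121 - (-(2 + 27)*(-2))*5*(-66) = 4121 - (-1*29*(-2))*5*(-66) = 4121 - -29*(-2)*5*(-66) = 4121 - 58*5*(-66) = 4121 - 290*(-66) = 4121 - 1*(-19140) = 4121 + 19140 = 23261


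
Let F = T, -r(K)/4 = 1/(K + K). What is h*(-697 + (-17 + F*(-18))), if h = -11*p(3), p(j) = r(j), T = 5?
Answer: -5896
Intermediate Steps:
r(K) = -2/K (r(K) = -4/(K + K) = -4*1/(2*K) = -2/K)
F = 5
p(j) = -2/j
h = 22/3 (h = -(-22)/3 = -11*(-⅔) = 22/3 ≈ 7.3333)
h*(-697 + (-17 + F*(-18))) = 22*(-697 + (-17 + 5*(-18)))/3 = 22*(-697 + (-17 - 90))/3 = 22*(-697 - 107)/3 = (22/3)*(-804) = -5896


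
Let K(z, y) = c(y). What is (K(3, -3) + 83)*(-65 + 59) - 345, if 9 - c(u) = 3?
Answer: -879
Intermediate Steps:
c(u) = 6 (c(u) = 9 - 1*3 = 9 - 3 = 6)
K(z, y) = 6
(K(3, -3) + 83)*(-65 + 59) - 345 = (6 + 83)*(-65 + 59) - 345 = 89*(-6) - 345 = -534 - 345 = -879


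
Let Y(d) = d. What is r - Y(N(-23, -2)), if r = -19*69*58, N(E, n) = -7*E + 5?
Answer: -76204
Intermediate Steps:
N(E, n) = 5 - 7*E
r = -76038 (r = -1311*58 = -76038)
r - Y(N(-23, -2)) = -76038 - (5 - 7*(-23)) = -76038 - (5 + 161) = -76038 - 1*166 = -76038 - 166 = -76204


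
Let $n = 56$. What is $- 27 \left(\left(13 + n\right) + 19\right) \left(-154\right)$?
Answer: $365904$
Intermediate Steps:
$- 27 \left(\left(13 + n\right) + 19\right) \left(-154\right) = - 27 \left(\left(13 + 56\right) + 19\right) \left(-154\right) = - 27 \left(69 + 19\right) \left(-154\right) = \left(-27\right) 88 \left(-154\right) = \left(-2376\right) \left(-154\right) = 365904$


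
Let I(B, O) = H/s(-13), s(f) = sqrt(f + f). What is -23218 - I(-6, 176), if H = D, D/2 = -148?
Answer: -23218 - 148*I*sqrt(26)/13 ≈ -23218.0 - 58.05*I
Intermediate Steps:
D = -296 (D = 2*(-148) = -296)
H = -296
s(f) = sqrt(2)*sqrt(f) (s(f) = sqrt(2*f) = sqrt(2)*sqrt(f))
I(B, O) = 148*I*sqrt(26)/13 (I(B, O) = -296*(-I*sqrt(26)/26) = -(-148)*I*sqrt(26)/13 = 148*I*sqrt(26)/13)
-23218 - I(-6, 176) = -23218 - 148*I*sqrt(26)/13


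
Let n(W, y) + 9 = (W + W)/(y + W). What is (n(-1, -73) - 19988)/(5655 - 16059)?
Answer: 184972/96237 ≈ 1.9220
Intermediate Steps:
n(W, y) = -9 + 2*W/(W + y) (n(W, y) = -9 + (W + W)/(y + W) = -9 + (2*W)/(W + y) = -9 + 2*W/(W + y))
(n(-1, -73) - 19988)/(5655 - 16059) = ((-9*(-73) - 7*(-1))/(-1 - 73) - 19988)/(5655 - 16059) = ((657 + 7)/(-74) - 19988)/(-10404) = (-1/74*664 - 19988)*(-1/10404) = (-332/37 - 19988)*(-1/10404) = -739888/37*(-1/10404) = 184972/96237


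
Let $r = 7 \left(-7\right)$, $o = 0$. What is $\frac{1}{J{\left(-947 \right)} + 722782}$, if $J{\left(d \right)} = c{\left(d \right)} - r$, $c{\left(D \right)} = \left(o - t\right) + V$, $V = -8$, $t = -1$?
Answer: $\frac{1}{722824} \approx 1.3835 \cdot 10^{-6}$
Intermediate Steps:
$c{\left(D \right)} = -7$ ($c{\left(D \right)} = \left(0 - -1\right) - 8 = \left(0 + 1\right) - 8 = 1 - 8 = -7$)
$r = -49$
$J{\left(d \right)} = 42$ ($J{\left(d \right)} = -7 - -49 = -7 + 49 = 42$)
$\frac{1}{J{\left(-947 \right)} + 722782} = \frac{1}{42 + 722782} = \frac{1}{722824}$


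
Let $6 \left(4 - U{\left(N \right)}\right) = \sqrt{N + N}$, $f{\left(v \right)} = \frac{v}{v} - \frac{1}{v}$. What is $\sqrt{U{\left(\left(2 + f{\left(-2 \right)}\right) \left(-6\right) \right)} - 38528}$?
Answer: $\frac{\sqrt{-1386864 - 6 i \sqrt{42}}}{6} \approx 0.0027516 - 196.28 i$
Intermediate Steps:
$f{\left(v \right)} = 1 - \frac{1}{v}$
$U{\left(N \right)} = 4 - \frac{\sqrt{2} \sqrt{N}}{6}$ ($U{\left(N \right)} = 4 - \frac{\sqrt{N + N}}{6} = 4 - \frac{\sqrt{2 N}}{6} = 4 - \frac{\sqrt{2} \sqrt{N}}{6}$)
$\sqrt{U{\left(\left(2 + f{\left(-2 \right)}\right) \left(-6\right) \right)} - 38528} = \sqrt{\left(4 - \frac{\sqrt{2} \sqrt{\left(2 + \frac{-1 - 2}{-2}\right) \left(-6\right)}}{6}\right) - 38528} = \sqrt{\left(4 - \frac{\sqrt{2} \sqrt{\left(2 - - \frac{3}{2}\right) \left(-6\right)}}{6}\right) - 38528} = \sqrt{\left(4 - \frac{\sqrt{2} \sqrt{\left(2 + \frac{3}{2}\right) \left(-6\right)}}{6}\right) - 38528} = \sqrt{\left(4 - \frac{\sqrt{2} \sqrt{\frac{7}{2} \left(-6\right)}}{6}\right) - 38528} = \sqrt{\left(4 - \frac{\sqrt{2} \sqrt{-21}}{6}\right) - 38528} = \sqrt{\left(4 - \frac{\sqrt{2} i \sqrt{21}}{6}\right) - 38528} = \sqrt{\left(4 - \frac{i \sqrt{42}}{6}\right) - 38528} = \sqrt{-38524 - \frac{i \sqrt{42}}{6}}$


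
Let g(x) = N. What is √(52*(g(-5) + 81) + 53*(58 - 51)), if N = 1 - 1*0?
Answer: 3*√515 ≈ 68.081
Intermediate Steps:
N = 1 (N = 1 + 0 = 1)
g(x) = 1
√(52*(g(-5) + 81) + 53*(58 - 51)) = √(52*(1 + 81) + 53*(58 - 51)) = √(52*82 + 53*7) = √(4264 + 371) = √4635 = 3*√515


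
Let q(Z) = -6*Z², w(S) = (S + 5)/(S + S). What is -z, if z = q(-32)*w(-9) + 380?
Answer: 2956/3 ≈ 985.33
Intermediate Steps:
w(S) = (5 + S)/(2*S) (w(S) = (5 + S)/((2*S)) = (5 + S)*(1/(2*S)) = (5 + S)/(2*S))
z = -2956/3 (z = (-6*(-32)²)*((½)*(5 - 9)/(-9)) + 380 = (-6*1024)*((½)*(-⅑)*(-4)) + 380 = -6144*2/9 + 380 = -4096/3 + 380 = -2956/3 ≈ -985.33)
-z = -1*(-2956/3) = 2956/3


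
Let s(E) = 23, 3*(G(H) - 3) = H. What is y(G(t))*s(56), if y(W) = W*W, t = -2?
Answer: 1127/9 ≈ 125.22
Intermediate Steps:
G(H) = 3 + H/3
y(W) = W²
y(G(t))*s(56) = (3 + (⅓)*(-2))²*23 = (3 - ⅔)²*23 = (7/3)²*23 = (49/9)*23 = 1127/9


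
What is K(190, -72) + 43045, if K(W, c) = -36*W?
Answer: 36205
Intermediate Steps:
K(190, -72) + 43045 = -36*190 + 43045 = -6840 + 43045 = 36205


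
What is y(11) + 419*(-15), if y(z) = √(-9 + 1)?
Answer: -6285 + 2*I*√2 ≈ -6285.0 + 2.8284*I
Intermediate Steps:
y(z) = 2*I*√2 (y(z) = √(-8) = 2*I*√2)
y(11) + 419*(-15) = 2*I*√2 + 419*(-15) = 2*I*√2 - 6285 = -6285 + 2*I*√2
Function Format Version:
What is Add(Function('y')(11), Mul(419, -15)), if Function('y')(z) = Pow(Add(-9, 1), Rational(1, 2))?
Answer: Add(-6285, Mul(2, I, Pow(2, Rational(1, 2)))) ≈ Add(-6285.0, Mul(2.8284, I))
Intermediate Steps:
Function('y')(z) = Mul(2, I, Pow(2, Rational(1, 2))) (Function('y')(z) = Pow(-8, Rational(1, 2)) = Mul(2, I, Pow(2, Rational(1, 2))))
Add(Function('y')(11), Mul(419, -15)) = Add(Mul(2, I, Pow(2, Rational(1, 2))), Mul(419, -15)) = Add(Mul(2, I, Pow(2, Rational(1, 2))), -6285) = Add(-6285, Mul(2, I, Pow(2, Rational(1, 2))))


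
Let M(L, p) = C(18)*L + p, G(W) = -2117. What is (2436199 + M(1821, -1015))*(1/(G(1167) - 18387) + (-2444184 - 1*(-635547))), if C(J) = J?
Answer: -45761313020898069/10252 ≈ -4.4636e+12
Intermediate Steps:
M(L, p) = p + 18*L (M(L, p) = 18*L + p = p + 18*L)
(2436199 + M(1821, -1015))*(1/(G(1167) - 18387) + (-2444184 - 1*(-635547))) = (2436199 + (-1015 + 18*1821))*(1/(-2117 - 18387) + (-2444184 - 1*(-635547))) = (2436199 + (-1015 + 32778))*(1/(-20504) + (-2444184 + 635547)) = (2436199 + 31763)*(-1/20504 - 1808637) = 2467962*(-37084293049/20504) = -45761313020898069/10252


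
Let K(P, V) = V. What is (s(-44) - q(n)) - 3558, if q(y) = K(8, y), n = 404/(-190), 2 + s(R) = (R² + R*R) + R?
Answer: 25662/95 ≈ 270.13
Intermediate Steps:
s(R) = -2 + R + 2*R² (s(R) = -2 + ((R² + R*R) + R) = -2 + ((R² + R²) + R) = -2 + (2*R² + R) = -2 + (R + 2*R²) = -2 + R + 2*R²)
n = -202/95 (n = 404*(-1/190) = -202/95 ≈ -2.1263)
q(y) = y
(s(-44) - q(n)) - 3558 = ((-2 - 44 + 2*(-44)²) - 1*(-202/95)) - 3558 = ((-2 - 44 + 2*1936) + 202/95) - 3558 = ((-2 - 44 + 3872) + 202/95) - 3558 = (3826 + 202/95) - 3558 = 363672/95 - 3558 = 25662/95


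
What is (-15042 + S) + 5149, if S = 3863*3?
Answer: 1696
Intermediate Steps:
S = 11589
(-15042 + S) + 5149 = (-15042 + 11589) + 5149 = -3453 + 5149 = 1696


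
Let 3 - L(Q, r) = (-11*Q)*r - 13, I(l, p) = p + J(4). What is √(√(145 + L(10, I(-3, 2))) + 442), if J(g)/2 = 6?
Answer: √(442 + 9*√21) ≈ 21.983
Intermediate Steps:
J(g) = 12 (J(g) = 2*6 = 12)
I(l, p) = 12 + p (I(l, p) = p + 12 = 12 + p)
L(Q, r) = 16 + 11*Q*r (L(Q, r) = 3 - ((-11*Q)*r - 13) = 3 - (-11*Q*r - 13) = 3 - (-13 - 11*Q*r) = 3 + (13 + 11*Q*r) = 16 + 11*Q*r)
√(√(145 + L(10, I(-3, 2))) + 442) = √(√(145 + (16 + 11*10*(12 + 2))) + 442) = √(√(145 + (16 + 11*10*14)) + 442) = √(√(145 + (16 + 1540)) + 442) = √(√(145 + 1556) + 442) = √(√1701 + 442) = √(9*√21 + 442) = √(442 + 9*√21)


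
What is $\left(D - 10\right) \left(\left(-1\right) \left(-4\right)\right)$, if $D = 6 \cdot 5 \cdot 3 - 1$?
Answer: $316$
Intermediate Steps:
$D = 89$ ($D = 30 \cdot 3 - 1 = 90 - 1 = 89$)
$\left(D - 10\right) \left(\left(-1\right) \left(-4\right)\right) = \left(89 - 10\right) \left(\left(-1\right) \left(-4\right)\right) = 79 \cdot 4 = 316$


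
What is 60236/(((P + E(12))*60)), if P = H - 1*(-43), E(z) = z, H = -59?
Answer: -15059/60 ≈ -250.98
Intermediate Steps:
P = -16 (P = -59 - 1*(-43) = -59 + 43 = -16)
60236/(((P + E(12))*60)) = 60236/(((-16 + 12)*60)) = 60236/((-4*60)) = 60236/(-240) = 60236*(-1/240) = -15059/60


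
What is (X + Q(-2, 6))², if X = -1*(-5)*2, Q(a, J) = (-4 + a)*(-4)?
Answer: 1156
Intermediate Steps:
Q(a, J) = 16 - 4*a
X = 10 (X = 5*2 = 10)
(X + Q(-2, 6))² = (10 + (16 - 4*(-2)))² = (10 + (16 + 8))² = (10 + 24)² = 34² = 1156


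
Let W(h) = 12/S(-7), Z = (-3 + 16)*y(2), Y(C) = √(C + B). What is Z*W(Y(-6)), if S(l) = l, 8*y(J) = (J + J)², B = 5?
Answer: -312/7 ≈ -44.571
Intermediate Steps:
y(J) = J²/2 (y(J) = (J + J)²/8 = (2*J)²/8 = (4*J²)/8 = J²/2)
Y(C) = √(5 + C) (Y(C) = √(C + 5) = √(5 + C))
Z = 26 (Z = (-3 + 16)*((½)*2²) = 13*((½)*4) = 13*2 = 26)
W(h) = -12/7 (W(h) = 12/(-7) = 12*(-⅐) = -12/7)
Z*W(Y(-6)) = 26*(-12/7) = -312/7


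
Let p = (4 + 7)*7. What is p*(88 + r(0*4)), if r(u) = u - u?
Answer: 6776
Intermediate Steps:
r(u) = 0
p = 77 (p = 11*7 = 77)
p*(88 + r(0*4)) = 77*(88 + 0) = 77*88 = 6776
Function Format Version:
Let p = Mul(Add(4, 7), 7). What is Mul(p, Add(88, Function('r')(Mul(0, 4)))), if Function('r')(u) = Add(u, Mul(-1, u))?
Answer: 6776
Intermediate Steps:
Function('r')(u) = 0
p = 77 (p = Mul(11, 7) = 77)
Mul(p, Add(88, Function('r')(Mul(0, 4)))) = Mul(77, Add(88, 0)) = Mul(77, 88) = 6776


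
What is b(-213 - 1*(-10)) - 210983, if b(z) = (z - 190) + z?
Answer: -211579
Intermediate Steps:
b(z) = -190 + 2*z (b(z) = (-190 + z) + z = -190 + 2*z)
b(-213 - 1*(-10)) - 210983 = (-190 + 2*(-213 - 1*(-10))) - 210983 = (-190 + 2*(-213 + 10)) - 210983 = (-190 + 2*(-203)) - 210983 = (-190 - 406) - 210983 = -596 - 210983 = -211579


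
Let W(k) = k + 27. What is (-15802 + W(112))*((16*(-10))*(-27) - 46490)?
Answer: 660508710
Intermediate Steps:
W(k) = 27 + k
(-15802 + W(112))*((16*(-10))*(-27) - 46490) = (-15802 + (27 + 112))*((16*(-10))*(-27) - 46490) = (-15802 + 139)*(-160*(-27) - 46490) = -15663*(4320 - 46490) = -15663*(-42170) = 660508710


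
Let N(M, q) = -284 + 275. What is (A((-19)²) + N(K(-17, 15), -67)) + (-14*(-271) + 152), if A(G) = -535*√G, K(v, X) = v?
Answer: -6228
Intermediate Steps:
N(M, q) = -9
(A((-19)²) + N(K(-17, 15), -67)) + (-14*(-271) + 152) = (-535*√((-19)²) - 9) + (-14*(-271) + 152) = (-535*√361 - 9) + (3794 + 152) = (-535*19 - 9) + 3946 = (-10165 - 9) + 3946 = -10174 + 3946 = -6228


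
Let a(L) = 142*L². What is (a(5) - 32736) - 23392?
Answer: -52578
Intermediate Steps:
(a(5) - 32736) - 23392 = (142*5² - 32736) - 23392 = (142*25 - 32736) - 23392 = (3550 - 32736) - 23392 = -29186 - 23392 = -52578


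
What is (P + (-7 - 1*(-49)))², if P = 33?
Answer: 5625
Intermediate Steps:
(P + (-7 - 1*(-49)))² = (33 + (-7 - 1*(-49)))² = (33 + (-7 + 49))² = (33 + 42)² = 75² = 5625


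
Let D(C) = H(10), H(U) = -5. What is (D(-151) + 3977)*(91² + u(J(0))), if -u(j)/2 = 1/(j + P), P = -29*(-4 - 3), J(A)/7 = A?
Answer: 6677094852/203 ≈ 3.2892e+7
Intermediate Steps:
J(A) = 7*A
D(C) = -5
P = 203 (P = -29*(-7) = 203)
u(j) = -2/(203 + j) (u(j) = -2/(j + 203) = -2/(203 + j))
(D(-151) + 3977)*(91² + u(J(0))) = (-5 + 3977)*(91² - 2/(203 + 7*0)) = 3972*(8281 - 2/(203 + 0)) = 3972*(8281 - 2/203) = 3972*(1681041/203) = 6677094852/203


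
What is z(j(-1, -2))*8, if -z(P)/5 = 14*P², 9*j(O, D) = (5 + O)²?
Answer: -143360/81 ≈ -1769.9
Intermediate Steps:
j(O, D) = (5 + O)²/9
z(P) = -70*P²
z(j(-1, -2))*8 = -70*(5 - 1)⁴/81*8 = -70*((⅑)*4²)²*8 = -70*((⅑)*16)²*8 = -70*(16/9)²*8 = -70*256/81*8 = -17920/81*8 = -143360/81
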